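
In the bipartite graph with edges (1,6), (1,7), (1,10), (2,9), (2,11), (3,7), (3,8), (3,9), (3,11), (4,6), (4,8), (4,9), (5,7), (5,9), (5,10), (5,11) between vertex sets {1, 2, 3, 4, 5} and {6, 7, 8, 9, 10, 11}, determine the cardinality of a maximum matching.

Step 1: List the neighbors of each left vertex:
  1: 6, 7, 10
  2: 9, 11
  3: 7, 8, 9, 11
  4: 6, 8, 9
  5: 7, 9, 10, 11

Step 2: Greedily match left vertices, then look for augmenting paths:
  Match 1 -- 6
  Match 2 -- 9
  Match 3 -- 7
  Match 4 -- 8
  Match 5 -- 10
  No augmenting path remains.

Step 3: Verify this is maximum:
  Matching size 5 = min(|L|, |R|) = min(5, 6), which is an upper bound, so this matching is maximum.

Maximum matching: {(1,6), (2,9), (3,7), (4,8), (5,10)}
Size: 5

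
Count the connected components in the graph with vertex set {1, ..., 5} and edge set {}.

Step 1: Build adjacency list from edges:
  1: (none)
  2: (none)
  3: (none)
  4: (none)
  5: (none)

Step 2: Run BFS/DFS from vertex 1:
  Visited: {1}
  Reached 1 of 5 vertices

Step 3: Only 1 of 5 vertices reached. Graph is disconnected.
Connected components: {1}, {2}, {3}, {4}, {5}
Number of connected components: 5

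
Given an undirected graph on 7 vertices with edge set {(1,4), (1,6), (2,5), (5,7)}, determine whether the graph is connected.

Step 1: Build adjacency list from edges:
  1: 4, 6
  2: 5
  3: (none)
  4: 1
  5: 2, 7
  6: 1
  7: 5

Step 2: Run BFS/DFS from vertex 1:
  Visited: {1, 4, 6}
  Reached 3 of 7 vertices

Step 3: Only 3 of 7 vertices reached. Graph is disconnected.
Connected components: {1, 4, 6}, {2, 5, 7}, {3}
Answer: No, the graph is not connected (3 components).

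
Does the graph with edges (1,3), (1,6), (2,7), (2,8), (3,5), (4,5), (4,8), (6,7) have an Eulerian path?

Step 1: Find the degree of each vertex:
  deg(1) = 2
  deg(2) = 2
  deg(3) = 2
  deg(4) = 2
  deg(5) = 2
  deg(6) = 2
  deg(7) = 2
  deg(8) = 2

Step 2: Count vertices with odd degree:
  All vertices have even degree (0 odd-degree vertices)

Step 3: Apply Euler's theorem:
  - Eulerian circuit exists iff graph is connected and all vertices have even degree
  - Eulerian path exists iff graph is connected and has 0 or 2 odd-degree vertices

Graph is connected with 0 odd-degree vertices.
Both Eulerian circuit and Eulerian path exist.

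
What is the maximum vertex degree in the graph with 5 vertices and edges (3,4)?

Step 1: Count edges incident to each vertex:
  deg(1) = 0 (neighbors: none)
  deg(2) = 0 (neighbors: none)
  deg(3) = 1 (neighbors: 4)
  deg(4) = 1 (neighbors: 3)
  deg(5) = 0 (neighbors: none)

Step 2: Find maximum:
  max(0, 0, 1, 1, 0) = 1 (vertex 3)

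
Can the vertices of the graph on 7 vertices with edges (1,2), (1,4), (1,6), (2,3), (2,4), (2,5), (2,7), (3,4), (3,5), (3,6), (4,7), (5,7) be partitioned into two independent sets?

Step 1: Attempt 2-coloring using BFS:
  Start at vertex 1, assign color 0
  Color vertex 2 with color 1 (neighbor of 1)
  Color vertex 4 with color 1 (neighbor of 1)
  Color vertex 6 with color 1 (neighbor of 1)
  Color vertex 3 with color 0 (neighbor of 2)

Step 2: Conflict found! Vertices 2 and 4 are adjacent but have the same color.
This means the graph contains an odd cycle.

The graph is NOT bipartite.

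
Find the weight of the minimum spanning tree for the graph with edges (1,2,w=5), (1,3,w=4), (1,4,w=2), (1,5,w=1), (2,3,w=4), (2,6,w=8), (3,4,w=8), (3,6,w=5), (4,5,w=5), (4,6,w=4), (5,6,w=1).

Apply Kruskal's algorithm (sort edges by weight, add if no cycle):

Sorted edges by weight:
  (1,5) w=1
  (5,6) w=1
  (1,4) w=2
  (1,3) w=4
  (2,3) w=4
  (4,6) w=4
  (1,2) w=5
  (3,6) w=5
  (4,5) w=5
  (2,6) w=8
  (3,4) w=8

Add edge (1,5) w=1 -- no cycle. Running total: 1
Add edge (5,6) w=1 -- no cycle. Running total: 2
Add edge (1,4) w=2 -- no cycle. Running total: 4
Add edge (1,3) w=4 -- no cycle. Running total: 8
Add edge (2,3) w=4 -- no cycle. Running total: 12

MST edges: (1,5,w=1), (5,6,w=1), (1,4,w=2), (1,3,w=4), (2,3,w=4)
Total MST weight: 1 + 1 + 2 + 4 + 4 = 12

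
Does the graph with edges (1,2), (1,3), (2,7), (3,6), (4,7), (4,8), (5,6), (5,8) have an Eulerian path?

Step 1: Find the degree of each vertex:
  deg(1) = 2
  deg(2) = 2
  deg(3) = 2
  deg(4) = 2
  deg(5) = 2
  deg(6) = 2
  deg(7) = 2
  deg(8) = 2

Step 2: Count vertices with odd degree:
  All vertices have even degree (0 odd-degree vertices)

Step 3: Apply Euler's theorem:
  - Eulerian circuit exists iff graph is connected and all vertices have even degree
  - Eulerian path exists iff graph is connected and has 0 or 2 odd-degree vertices

Graph is connected with 0 odd-degree vertices.
Both Eulerian circuit and Eulerian path exist.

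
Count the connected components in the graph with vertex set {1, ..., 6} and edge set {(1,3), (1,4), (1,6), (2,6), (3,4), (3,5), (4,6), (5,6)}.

Step 1: Build adjacency list from edges:
  1: 3, 4, 6
  2: 6
  3: 1, 4, 5
  4: 1, 3, 6
  5: 3, 6
  6: 1, 2, 4, 5

Step 2: Run BFS/DFS from vertex 1:
  Visited: {1, 3, 4, 6, 5, 2}
  Reached 6 of 6 vertices

Step 3: All 6 vertices reached from vertex 1, so the graph is connected.
Number of connected components: 1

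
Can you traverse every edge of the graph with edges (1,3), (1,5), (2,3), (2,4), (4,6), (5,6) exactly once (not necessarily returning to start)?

Step 1: Find the degree of each vertex:
  deg(1) = 2
  deg(2) = 2
  deg(3) = 2
  deg(4) = 2
  deg(5) = 2
  deg(6) = 2

Step 2: Count vertices with odd degree:
  All vertices have even degree (0 odd-degree vertices)

Step 3: Apply Euler's theorem:
  - Eulerian circuit exists iff graph is connected and all vertices have even degree
  - Eulerian path exists iff graph is connected and has 0 or 2 odd-degree vertices

Graph is connected with 0 odd-degree vertices.
Both Eulerian circuit and Eulerian path exist.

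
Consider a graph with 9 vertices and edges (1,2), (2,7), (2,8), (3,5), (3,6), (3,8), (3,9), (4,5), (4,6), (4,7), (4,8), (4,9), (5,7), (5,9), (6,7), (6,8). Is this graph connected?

Step 1: Build adjacency list from edges:
  1: 2
  2: 1, 7, 8
  3: 5, 6, 8, 9
  4: 5, 6, 7, 8, 9
  5: 3, 4, 7, 9
  6: 3, 4, 7, 8
  7: 2, 4, 5, 6
  8: 2, 3, 4, 6
  9: 3, 4, 5

Step 2: Run BFS/DFS from vertex 1:
  Visited: {1, 2, 7, 8, 4, 5, 6, 3, 9}
  Reached 9 of 9 vertices

Step 3: All 9 vertices reached from vertex 1, so the graph is connected.
Answer: Yes, the graph is connected.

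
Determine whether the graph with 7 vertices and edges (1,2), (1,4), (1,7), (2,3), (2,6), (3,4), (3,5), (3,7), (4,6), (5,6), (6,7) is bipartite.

Step 1: Attempt 2-coloring using BFS:
  Start at vertex 1, assign color 0
  Color vertex 2 with color 1 (neighbor of 1)
  Color vertex 4 with color 1 (neighbor of 1)
  Color vertex 7 with color 1 (neighbor of 1)
  Color vertex 3 with color 0 (neighbor of 2)
  Color vertex 6 with color 0 (neighbor of 2)
  Color vertex 5 with color 1 (neighbor of 3)

Step 2: 2-coloring succeeded. No conflicts found.
  Set A (color 0): {1, 3, 6}
  Set B (color 1): {2, 4, 5, 7}

The graph is bipartite with partition {1, 3, 6}, {2, 4, 5, 7}.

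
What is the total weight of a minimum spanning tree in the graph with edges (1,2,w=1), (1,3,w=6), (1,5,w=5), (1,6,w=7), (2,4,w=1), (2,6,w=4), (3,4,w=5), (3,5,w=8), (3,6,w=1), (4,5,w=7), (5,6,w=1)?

Apply Kruskal's algorithm (sort edges by weight, add if no cycle):

Sorted edges by weight:
  (1,2) w=1
  (2,4) w=1
  (3,6) w=1
  (5,6) w=1
  (2,6) w=4
  (1,5) w=5
  (3,4) w=5
  (1,3) w=6
  (1,6) w=7
  (4,5) w=7
  (3,5) w=8

Add edge (1,2) w=1 -- no cycle. Running total: 1
Add edge (2,4) w=1 -- no cycle. Running total: 2
Add edge (3,6) w=1 -- no cycle. Running total: 3
Add edge (5,6) w=1 -- no cycle. Running total: 4
Add edge (2,6) w=4 -- no cycle. Running total: 8

MST edges: (1,2,w=1), (2,4,w=1), (3,6,w=1), (5,6,w=1), (2,6,w=4)
Total MST weight: 1 + 1 + 1 + 1 + 4 = 8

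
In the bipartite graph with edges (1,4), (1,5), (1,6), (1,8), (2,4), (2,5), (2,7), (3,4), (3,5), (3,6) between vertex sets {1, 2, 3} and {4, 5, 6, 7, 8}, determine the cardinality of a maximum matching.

Step 1: List the neighbors of each left vertex:
  1: 4, 5, 6, 8
  2: 4, 5, 7
  3: 4, 5, 6

Step 2: Greedily match left vertices, then look for augmenting paths:
  Match 1 -- 4
  Match 2 -- 5
  Match 3 -- 6
  No augmenting path remains.

Step 3: Verify this is maximum:
  Matching size 3 = min(|L|, |R|) = min(3, 5), which is an upper bound, so this matching is maximum.

Maximum matching: {(1,4), (2,5), (3,6)}
Size: 3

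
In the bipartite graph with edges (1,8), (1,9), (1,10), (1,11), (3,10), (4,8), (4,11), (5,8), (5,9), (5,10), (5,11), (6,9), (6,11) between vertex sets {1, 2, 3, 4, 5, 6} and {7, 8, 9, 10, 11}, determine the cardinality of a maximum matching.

Step 1: List the neighbors of each left vertex:
  1: 8, 9, 10, 11
  2: (none)
  3: 10
  4: 8, 11
  5: 8, 9, 10, 11
  6: 9, 11

Step 2: Greedily match left vertices, then look for augmenting paths:
  Match 1 -- 8
  Match 3 -- 10
  Match 4 -- 11
  Match 5 -- 9
  No augmenting path remains.

Step 3: Verify this is maximum:
  Matching has size 4. The vertex set {8, 9, 10, 11} covers every edge and has size 4; any matching has at most one edge per cover vertex, so 4 is maximum (König's theorem).

Maximum matching: {(1,8), (3,10), (4,11), (5,9)}
Size: 4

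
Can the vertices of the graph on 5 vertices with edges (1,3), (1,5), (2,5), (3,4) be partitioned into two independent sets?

Step 1: Attempt 2-coloring using BFS:
  Start at vertex 1, assign color 0
  Color vertex 3 with color 1 (neighbor of 1)
  Color vertex 5 with color 1 (neighbor of 1)
  Color vertex 4 with color 0 (neighbor of 3)
  Color vertex 2 with color 0 (neighbor of 5)

Step 2: 2-coloring succeeded. No conflicts found.
  Set A (color 0): {1, 2, 4}
  Set B (color 1): {3, 5}

The graph is bipartite with partition {1, 2, 4}, {3, 5}.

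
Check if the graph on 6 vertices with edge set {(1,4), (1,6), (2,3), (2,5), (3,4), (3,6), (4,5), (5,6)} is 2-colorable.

Step 1: Attempt 2-coloring using BFS:
  Start at vertex 1, assign color 0
  Color vertex 4 with color 1 (neighbor of 1)
  Color vertex 6 with color 1 (neighbor of 1)
  Color vertex 3 with color 0 (neighbor of 4)
  Color vertex 5 with color 0 (neighbor of 4)
  Color vertex 2 with color 1 (neighbor of 3)

Step 2: 2-coloring succeeded. No conflicts found.
  Set A (color 0): {1, 3, 5}
  Set B (color 1): {2, 4, 6}

The graph is bipartite with partition {1, 3, 5}, {2, 4, 6}.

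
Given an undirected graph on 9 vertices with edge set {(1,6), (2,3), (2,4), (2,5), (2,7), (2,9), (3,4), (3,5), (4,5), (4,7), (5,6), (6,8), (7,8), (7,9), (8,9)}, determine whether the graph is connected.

Step 1: Build adjacency list from edges:
  1: 6
  2: 3, 4, 5, 7, 9
  3: 2, 4, 5
  4: 2, 3, 5, 7
  5: 2, 3, 4, 6
  6: 1, 5, 8
  7: 2, 4, 8, 9
  8: 6, 7, 9
  9: 2, 7, 8

Step 2: Run BFS/DFS from vertex 1:
  Visited: {1, 6, 5, 8, 2, 3, 4, 7, 9}
  Reached 9 of 9 vertices

Step 3: All 9 vertices reached from vertex 1, so the graph is connected.
Answer: Yes, the graph is connected.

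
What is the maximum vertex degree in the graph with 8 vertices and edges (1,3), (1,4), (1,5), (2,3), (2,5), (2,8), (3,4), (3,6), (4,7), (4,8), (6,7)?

Step 1: Count edges incident to each vertex:
  deg(1) = 3 (neighbors: 3, 4, 5)
  deg(2) = 3 (neighbors: 3, 5, 8)
  deg(3) = 4 (neighbors: 1, 2, 4, 6)
  deg(4) = 4 (neighbors: 1, 3, 7, 8)
  deg(5) = 2 (neighbors: 1, 2)
  deg(6) = 2 (neighbors: 3, 7)
  deg(7) = 2 (neighbors: 4, 6)
  deg(8) = 2 (neighbors: 2, 4)

Step 2: Find maximum:
  max(3, 3, 4, 4, 2, 2, 2, 2) = 4 (vertex 3)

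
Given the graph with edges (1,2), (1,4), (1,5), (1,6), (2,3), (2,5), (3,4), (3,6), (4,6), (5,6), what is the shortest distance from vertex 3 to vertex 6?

Step 1: Build adjacency list:
  1: 2, 4, 5, 6
  2: 1, 3, 5
  3: 2, 4, 6
  4: 1, 3, 6
  5: 1, 2, 6
  6: 1, 3, 4, 5

Step 2: BFS from vertex 3 to find shortest path to 6:
  vertex 2 reached at distance 1
  vertex 4 reached at distance 1
  vertex 6 reached at distance 1

Step 3: Shortest path: 3 -> 6
Path length: 1 edge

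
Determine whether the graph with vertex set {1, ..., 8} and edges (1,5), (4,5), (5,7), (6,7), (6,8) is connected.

Step 1: Build adjacency list from edges:
  1: 5
  2: (none)
  3: (none)
  4: 5
  5: 1, 4, 7
  6: 7, 8
  7: 5, 6
  8: 6

Step 2: Run BFS/DFS from vertex 1:
  Visited: {1, 5, 4, 7, 6, 8}
  Reached 6 of 8 vertices

Step 3: Only 6 of 8 vertices reached. Graph is disconnected.
Connected components: {1, 4, 5, 6, 7, 8}, {2}, {3}
Answer: No, the graph is not connected (3 components).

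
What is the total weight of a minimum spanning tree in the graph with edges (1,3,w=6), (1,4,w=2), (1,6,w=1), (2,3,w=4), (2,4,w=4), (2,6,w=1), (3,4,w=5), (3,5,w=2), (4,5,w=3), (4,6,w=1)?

Apply Kruskal's algorithm (sort edges by weight, add if no cycle):

Sorted edges by weight:
  (1,6) w=1
  (2,6) w=1
  (4,6) w=1
  (1,4) w=2
  (3,5) w=2
  (4,5) w=3
  (2,4) w=4
  (2,3) w=4
  (3,4) w=5
  (1,3) w=6

Add edge (1,6) w=1 -- no cycle. Running total: 1
Add edge (2,6) w=1 -- no cycle. Running total: 2
Add edge (4,6) w=1 -- no cycle. Running total: 3
Skip edge (1,4) w=2 -- would create cycle
Add edge (3,5) w=2 -- no cycle. Running total: 5
Add edge (4,5) w=3 -- no cycle. Running total: 8

MST edges: (1,6,w=1), (2,6,w=1), (4,6,w=1), (3,5,w=2), (4,5,w=3)
Total MST weight: 1 + 1 + 1 + 2 + 3 = 8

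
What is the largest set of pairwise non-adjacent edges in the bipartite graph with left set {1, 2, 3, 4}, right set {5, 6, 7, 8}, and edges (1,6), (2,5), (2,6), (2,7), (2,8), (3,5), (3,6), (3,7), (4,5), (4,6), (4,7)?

Step 1: List the neighbors of each left vertex:
  1: 6
  2: 5, 6, 7, 8
  3: 5, 6, 7
  4: 5, 6, 7

Step 2: Greedily match left vertices, then look for augmenting paths:
  Match 1 -- 6
  Match 2 -- 8
  Match 3 -- 7
  Match 4 -- 5
  No augmenting path remains.

Step 3: Verify this is maximum:
  Matching size 4 = min(|L|, |R|) = min(4, 4), which is an upper bound, so this matching is maximum.

Maximum matching: {(1,6), (2,8), (3,7), (4,5)}
Size: 4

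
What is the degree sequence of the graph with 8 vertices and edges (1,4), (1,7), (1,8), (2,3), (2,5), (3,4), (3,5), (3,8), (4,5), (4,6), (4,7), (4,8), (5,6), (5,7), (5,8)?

Step 1: Count edges incident to each vertex:
  deg(1) = 3 (neighbors: 4, 7, 8)
  deg(2) = 2 (neighbors: 3, 5)
  deg(3) = 4 (neighbors: 2, 4, 5, 8)
  deg(4) = 6 (neighbors: 1, 3, 5, 6, 7, 8)
  deg(5) = 6 (neighbors: 2, 3, 4, 6, 7, 8)
  deg(6) = 2 (neighbors: 4, 5)
  deg(7) = 3 (neighbors: 1, 4, 5)
  deg(8) = 4 (neighbors: 1, 3, 4, 5)

Step 2: Sort degrees in non-increasing order:
  Degrees: [3, 2, 4, 6, 6, 2, 3, 4] -> sorted: [6, 6, 4, 4, 3, 3, 2, 2]

Degree sequence: [6, 6, 4, 4, 3, 3, 2, 2]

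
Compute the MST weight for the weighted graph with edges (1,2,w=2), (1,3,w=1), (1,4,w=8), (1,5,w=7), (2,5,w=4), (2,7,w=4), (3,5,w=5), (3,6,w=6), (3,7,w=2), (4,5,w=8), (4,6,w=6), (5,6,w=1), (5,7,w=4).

Apply Kruskal's algorithm (sort edges by weight, add if no cycle):

Sorted edges by weight:
  (1,3) w=1
  (5,6) w=1
  (1,2) w=2
  (3,7) w=2
  (2,5) w=4
  (2,7) w=4
  (5,7) w=4
  (3,5) w=5
  (3,6) w=6
  (4,6) w=6
  (1,5) w=7
  (1,4) w=8
  (4,5) w=8

Add edge (1,3) w=1 -- no cycle. Running total: 1
Add edge (5,6) w=1 -- no cycle. Running total: 2
Add edge (1,2) w=2 -- no cycle. Running total: 4
Add edge (3,7) w=2 -- no cycle. Running total: 6
Add edge (2,5) w=4 -- no cycle. Running total: 10
Skip edge (2,7) w=4 -- would create cycle
Skip edge (5,7) w=4 -- would create cycle
Skip edge (3,5) w=5 -- would create cycle
Skip edge (3,6) w=6 -- would create cycle
Add edge (4,6) w=6 -- no cycle. Running total: 16

MST edges: (1,3,w=1), (5,6,w=1), (1,2,w=2), (3,7,w=2), (2,5,w=4), (4,6,w=6)
Total MST weight: 1 + 1 + 2 + 2 + 4 + 6 = 16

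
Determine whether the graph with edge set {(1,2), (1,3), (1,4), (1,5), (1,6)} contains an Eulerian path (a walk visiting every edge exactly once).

Step 1: Find the degree of each vertex:
  deg(1) = 5
  deg(2) = 1
  deg(3) = 1
  deg(4) = 1
  deg(5) = 1
  deg(6) = 1

Step 2: Count vertices with odd degree:
  Odd-degree vertices: 1, 2, 3, 4, 5, 6 (6 total)

Step 3: Apply Euler's theorem:
  - Eulerian circuit exists iff graph is connected and all vertices have even degree
  - Eulerian path exists iff graph is connected and has 0 or 2 odd-degree vertices

Graph has 6 odd-degree vertices (need 0 or 2).
Neither Eulerian path nor Eulerian circuit exists.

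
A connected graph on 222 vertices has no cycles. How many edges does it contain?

A tree on n vertices always has exactly n - 1 edges.
For n = 222: edges = 222 - 1 = 221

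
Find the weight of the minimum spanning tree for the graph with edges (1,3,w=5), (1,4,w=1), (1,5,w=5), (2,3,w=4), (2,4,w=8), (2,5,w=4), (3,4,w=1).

Apply Kruskal's algorithm (sort edges by weight, add if no cycle):

Sorted edges by weight:
  (1,4) w=1
  (3,4) w=1
  (2,3) w=4
  (2,5) w=4
  (1,5) w=5
  (1,3) w=5
  (2,4) w=8

Add edge (1,4) w=1 -- no cycle. Running total: 1
Add edge (3,4) w=1 -- no cycle. Running total: 2
Add edge (2,3) w=4 -- no cycle. Running total: 6
Add edge (2,5) w=4 -- no cycle. Running total: 10

MST edges: (1,4,w=1), (3,4,w=1), (2,3,w=4), (2,5,w=4)
Total MST weight: 1 + 1 + 4 + 4 = 10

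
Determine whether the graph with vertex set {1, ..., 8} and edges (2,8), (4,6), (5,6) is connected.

Step 1: Build adjacency list from edges:
  1: (none)
  2: 8
  3: (none)
  4: 6
  5: 6
  6: 4, 5
  7: (none)
  8: 2

Step 2: Run BFS/DFS from vertex 1:
  Visited: {1}
  Reached 1 of 8 vertices

Step 3: Only 1 of 8 vertices reached. Graph is disconnected.
Connected components: {1}, {2, 8}, {3}, {4, 5, 6}, {7}
Answer: No, the graph is not connected (5 components).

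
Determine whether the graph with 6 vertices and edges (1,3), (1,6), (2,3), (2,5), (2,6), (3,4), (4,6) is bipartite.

Step 1: Attempt 2-coloring using BFS:
  Start at vertex 1, assign color 0
  Color vertex 3 with color 1 (neighbor of 1)
  Color vertex 6 with color 1 (neighbor of 1)
  Color vertex 2 with color 0 (neighbor of 3)
  Color vertex 4 with color 0 (neighbor of 3)
  Color vertex 5 with color 1 (neighbor of 2)

Step 2: 2-coloring succeeded. No conflicts found.
  Set A (color 0): {1, 2, 4}
  Set B (color 1): {3, 5, 6}

The graph is bipartite with partition {1, 2, 4}, {3, 5, 6}.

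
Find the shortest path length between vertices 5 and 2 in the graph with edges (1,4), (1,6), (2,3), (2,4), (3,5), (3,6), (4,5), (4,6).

Step 1: Build adjacency list:
  1: 4, 6
  2: 3, 4
  3: 2, 5, 6
  4: 1, 2, 5, 6
  5: 3, 4
  6: 1, 3, 4

Step 2: BFS from vertex 5 to find shortest path to 2:
  vertex 3 reached at distance 1
  vertex 4 reached at distance 1
  vertex 2 reached at distance 2

Step 3: Shortest path: 5 -> 4 -> 2
Path length: 2 edges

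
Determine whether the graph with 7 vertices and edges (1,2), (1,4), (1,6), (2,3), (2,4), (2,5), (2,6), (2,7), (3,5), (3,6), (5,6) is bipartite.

Step 1: Attempt 2-coloring using BFS:
  Start at vertex 1, assign color 0
  Color vertex 2 with color 1 (neighbor of 1)
  Color vertex 4 with color 1 (neighbor of 1)
  Color vertex 6 with color 1 (neighbor of 1)
  Color vertex 3 with color 0 (neighbor of 2)

Step 2: Conflict found! Vertices 2 and 4 are adjacent but have the same color.
This means the graph contains an odd cycle.

The graph is NOT bipartite.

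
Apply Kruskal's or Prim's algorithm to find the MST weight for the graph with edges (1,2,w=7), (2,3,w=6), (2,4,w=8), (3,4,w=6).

Apply Kruskal's algorithm (sort edges by weight, add if no cycle):

Sorted edges by weight:
  (2,3) w=6
  (3,4) w=6
  (1,2) w=7
  (2,4) w=8

Add edge (2,3) w=6 -- no cycle. Running total: 6
Add edge (3,4) w=6 -- no cycle. Running total: 12
Add edge (1,2) w=7 -- no cycle. Running total: 19

MST edges: (2,3,w=6), (3,4,w=6), (1,2,w=7)
Total MST weight: 6 + 6 + 7 = 19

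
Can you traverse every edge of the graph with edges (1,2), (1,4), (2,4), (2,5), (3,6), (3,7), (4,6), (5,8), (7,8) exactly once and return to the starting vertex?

Step 1: Find the degree of each vertex:
  deg(1) = 2
  deg(2) = 3
  deg(3) = 2
  deg(4) = 3
  deg(5) = 2
  deg(6) = 2
  deg(7) = 2
  deg(8) = 2

Step 2: Count vertices with odd degree:
  Odd-degree vertices: 2, 4 (2 total)

Step 3: Apply Euler's theorem:
  - Eulerian circuit exists iff graph is connected and all vertices have even degree
  - Eulerian path exists iff graph is connected and has 0 or 2 odd-degree vertices

Graph is connected with exactly 2 odd-degree vertices (2, 4).
Eulerian path exists (starting and ending at the odd-degree vertices), but no Eulerian circuit.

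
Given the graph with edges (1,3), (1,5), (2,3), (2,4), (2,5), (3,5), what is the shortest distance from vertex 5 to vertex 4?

Step 1: Build adjacency list:
  1: 3, 5
  2: 3, 4, 5
  3: 1, 2, 5
  4: 2
  5: 1, 2, 3

Step 2: BFS from vertex 5 to find shortest path to 4:
  vertex 1 reached at distance 1
  vertex 2 reached at distance 1
  vertex 3 reached at distance 1
  vertex 4 reached at distance 2

Step 3: Shortest path: 5 -> 2 -> 4
Path length: 2 edges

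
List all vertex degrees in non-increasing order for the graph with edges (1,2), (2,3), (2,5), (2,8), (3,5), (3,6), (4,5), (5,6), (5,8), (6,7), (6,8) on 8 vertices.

Step 1: Count edges incident to each vertex:
  deg(1) = 1 (neighbors: 2)
  deg(2) = 4 (neighbors: 1, 3, 5, 8)
  deg(3) = 3 (neighbors: 2, 5, 6)
  deg(4) = 1 (neighbors: 5)
  deg(5) = 5 (neighbors: 2, 3, 4, 6, 8)
  deg(6) = 4 (neighbors: 3, 5, 7, 8)
  deg(7) = 1 (neighbors: 6)
  deg(8) = 3 (neighbors: 2, 5, 6)

Step 2: Sort degrees in non-increasing order:
  Degrees: [1, 4, 3, 1, 5, 4, 1, 3] -> sorted: [5, 4, 4, 3, 3, 1, 1, 1]

Degree sequence: [5, 4, 4, 3, 3, 1, 1, 1]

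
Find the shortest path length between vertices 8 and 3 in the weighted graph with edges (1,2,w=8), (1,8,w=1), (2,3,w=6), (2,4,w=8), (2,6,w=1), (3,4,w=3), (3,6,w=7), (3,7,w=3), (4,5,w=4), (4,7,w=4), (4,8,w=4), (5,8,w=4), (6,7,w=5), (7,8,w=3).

Step 1: Build adjacency list with weights:
  1: 2(w=8), 8(w=1)
  2: 1(w=8), 3(w=6), 4(w=8), 6(w=1)
  3: 2(w=6), 4(w=3), 6(w=7), 7(w=3)
  4: 2(w=8), 3(w=3), 5(w=4), 7(w=4), 8(w=4)
  5: 4(w=4), 8(w=4)
  6: 2(w=1), 3(w=7), 7(w=5)
  7: 3(w=3), 4(w=4), 6(w=5), 8(w=3)
  8: 1(w=1), 4(w=4), 5(w=4), 7(w=3)

Step 2: Apply Dijkstra's algorithm from vertex 8:
  Visit vertex 8 (distance=0)
    Update dist[1] = 1
    Update dist[4] = 4
    Update dist[5] = 4
    Update dist[7] = 3
  Visit vertex 1 (distance=1)
    Update dist[2] = 9
  Visit vertex 7 (distance=3)
    Update dist[3] = 6
    Update dist[6] = 8
  Visit vertex 4 (distance=4)
  Visit vertex 5 (distance=4)
  Visit vertex 3 (distance=6)

Step 3: Shortest path: 8 -> 7 -> 3
Total weight: 3 + 3 = 6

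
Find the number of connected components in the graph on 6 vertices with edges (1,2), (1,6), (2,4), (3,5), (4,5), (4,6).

Step 1: Build adjacency list from edges:
  1: 2, 6
  2: 1, 4
  3: 5
  4: 2, 5, 6
  5: 3, 4
  6: 1, 4

Step 2: Run BFS/DFS from vertex 1:
  Visited: {1, 2, 6, 4, 5, 3}
  Reached 6 of 6 vertices

Step 3: All 6 vertices reached from vertex 1, so the graph is connected.
Number of connected components: 1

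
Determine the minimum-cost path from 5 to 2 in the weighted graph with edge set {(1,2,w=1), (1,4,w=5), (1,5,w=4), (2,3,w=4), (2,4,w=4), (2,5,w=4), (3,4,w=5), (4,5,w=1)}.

Step 1: Build adjacency list with weights:
  1: 2(w=1), 4(w=5), 5(w=4)
  2: 1(w=1), 3(w=4), 4(w=4), 5(w=4)
  3: 2(w=4), 4(w=5)
  4: 1(w=5), 2(w=4), 3(w=5), 5(w=1)
  5: 1(w=4), 2(w=4), 4(w=1)

Step 2: Apply Dijkstra's algorithm from vertex 5:
  Visit vertex 5 (distance=0)
    Update dist[1] = 4
    Update dist[2] = 4
    Update dist[4] = 1
  Visit vertex 4 (distance=1)
    Update dist[3] = 6
  Visit vertex 1 (distance=4)
  Visit vertex 2 (distance=4)

Step 3: Shortest path: 5 -> 2
Total weight: 4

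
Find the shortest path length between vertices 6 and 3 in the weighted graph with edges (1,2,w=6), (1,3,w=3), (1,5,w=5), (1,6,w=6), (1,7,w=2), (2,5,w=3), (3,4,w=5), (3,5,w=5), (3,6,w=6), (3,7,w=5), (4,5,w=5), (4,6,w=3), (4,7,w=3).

Step 1: Build adjacency list with weights:
  1: 2(w=6), 3(w=3), 5(w=5), 6(w=6), 7(w=2)
  2: 1(w=6), 5(w=3)
  3: 1(w=3), 4(w=5), 5(w=5), 6(w=6), 7(w=5)
  4: 3(w=5), 5(w=5), 6(w=3), 7(w=3)
  5: 1(w=5), 2(w=3), 3(w=5), 4(w=5)
  6: 1(w=6), 3(w=6), 4(w=3)
  7: 1(w=2), 3(w=5), 4(w=3)

Step 2: Apply Dijkstra's algorithm from vertex 6:
  Visit vertex 6 (distance=0)
    Update dist[1] = 6
    Update dist[3] = 6
    Update dist[4] = 3
  Visit vertex 4 (distance=3)
    Update dist[5] = 8
    Update dist[7] = 6
  Visit vertex 1 (distance=6)
    Update dist[2] = 12
  Visit vertex 3 (distance=6)

Step 3: Shortest path: 6 -> 3
Total weight: 6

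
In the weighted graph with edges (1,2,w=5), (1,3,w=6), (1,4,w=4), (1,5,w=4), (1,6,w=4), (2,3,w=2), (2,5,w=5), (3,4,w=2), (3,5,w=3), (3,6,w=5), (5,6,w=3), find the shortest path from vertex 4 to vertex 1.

Step 1: Build adjacency list with weights:
  1: 2(w=5), 3(w=6), 4(w=4), 5(w=4), 6(w=4)
  2: 1(w=5), 3(w=2), 5(w=5)
  3: 1(w=6), 2(w=2), 4(w=2), 5(w=3), 6(w=5)
  4: 1(w=4), 3(w=2)
  5: 1(w=4), 2(w=5), 3(w=3), 6(w=3)
  6: 1(w=4), 3(w=5), 5(w=3)

Step 2: Apply Dijkstra's algorithm from vertex 4:
  Visit vertex 4 (distance=0)
    Update dist[1] = 4
    Update dist[3] = 2
  Visit vertex 3 (distance=2)
    Update dist[2] = 4
    Update dist[5] = 5
    Update dist[6] = 7
  Visit vertex 1 (distance=4)

Step 3: Shortest path: 4 -> 1
Total weight: 4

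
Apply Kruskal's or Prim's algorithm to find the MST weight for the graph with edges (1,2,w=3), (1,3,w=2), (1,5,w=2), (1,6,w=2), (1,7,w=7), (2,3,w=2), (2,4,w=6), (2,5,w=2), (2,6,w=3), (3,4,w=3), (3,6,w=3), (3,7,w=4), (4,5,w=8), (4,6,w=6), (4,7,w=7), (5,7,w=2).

Apply Kruskal's algorithm (sort edges by weight, add if no cycle):

Sorted edges by weight:
  (1,6) w=2
  (1,3) w=2
  (1,5) w=2
  (2,5) w=2
  (2,3) w=2
  (5,7) w=2
  (1,2) w=3
  (2,6) w=3
  (3,6) w=3
  (3,4) w=3
  (3,7) w=4
  (2,4) w=6
  (4,6) w=6
  (1,7) w=7
  (4,7) w=7
  (4,5) w=8

Add edge (1,6) w=2 -- no cycle. Running total: 2
Add edge (1,3) w=2 -- no cycle. Running total: 4
Add edge (1,5) w=2 -- no cycle. Running total: 6
Add edge (2,5) w=2 -- no cycle. Running total: 8
Skip edge (2,3) w=2 -- would create cycle
Add edge (5,7) w=2 -- no cycle. Running total: 10
Skip edge (1,2) w=3 -- would create cycle
Skip edge (2,6) w=3 -- would create cycle
Skip edge (3,6) w=3 -- would create cycle
Add edge (3,4) w=3 -- no cycle. Running total: 13

MST edges: (1,6,w=2), (1,3,w=2), (1,5,w=2), (2,5,w=2), (5,7,w=2), (3,4,w=3)
Total MST weight: 2 + 2 + 2 + 2 + 2 + 3 = 13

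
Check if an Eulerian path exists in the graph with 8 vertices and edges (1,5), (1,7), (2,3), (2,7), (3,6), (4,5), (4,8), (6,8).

Step 1: Find the degree of each vertex:
  deg(1) = 2
  deg(2) = 2
  deg(3) = 2
  deg(4) = 2
  deg(5) = 2
  deg(6) = 2
  deg(7) = 2
  deg(8) = 2

Step 2: Count vertices with odd degree:
  All vertices have even degree (0 odd-degree vertices)

Step 3: Apply Euler's theorem:
  - Eulerian circuit exists iff graph is connected and all vertices have even degree
  - Eulerian path exists iff graph is connected and has 0 or 2 odd-degree vertices

Graph is connected with 0 odd-degree vertices.
Both Eulerian circuit and Eulerian path exist.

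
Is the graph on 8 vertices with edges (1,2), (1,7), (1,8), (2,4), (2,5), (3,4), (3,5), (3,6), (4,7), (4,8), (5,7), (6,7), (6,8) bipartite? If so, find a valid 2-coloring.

Step 1: Attempt 2-coloring using BFS:
  Start at vertex 1, assign color 0
  Color vertex 2 with color 1 (neighbor of 1)
  Color vertex 7 with color 1 (neighbor of 1)
  Color vertex 8 with color 1 (neighbor of 1)
  Color vertex 4 with color 0 (neighbor of 2)
  Color vertex 5 with color 0 (neighbor of 2)
  Color vertex 6 with color 0 (neighbor of 7)
  Color vertex 3 with color 1 (neighbor of 4)

Step 2: 2-coloring succeeded. No conflicts found.
  Set A (color 0): {1, 4, 5, 6}
  Set B (color 1): {2, 3, 7, 8}

The graph is bipartite with partition {1, 4, 5, 6}, {2, 3, 7, 8}.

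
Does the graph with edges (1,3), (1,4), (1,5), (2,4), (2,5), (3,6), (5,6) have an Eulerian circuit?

Step 1: Find the degree of each vertex:
  deg(1) = 3
  deg(2) = 2
  deg(3) = 2
  deg(4) = 2
  deg(5) = 3
  deg(6) = 2

Step 2: Count vertices with odd degree:
  Odd-degree vertices: 1, 5 (2 total)

Step 3: Apply Euler's theorem:
  - Eulerian circuit exists iff graph is connected and all vertices have even degree
  - Eulerian path exists iff graph is connected and has 0 or 2 odd-degree vertices

Graph is connected with exactly 2 odd-degree vertices (1, 5).
Eulerian path exists (starting and ending at the odd-degree vertices), but no Eulerian circuit.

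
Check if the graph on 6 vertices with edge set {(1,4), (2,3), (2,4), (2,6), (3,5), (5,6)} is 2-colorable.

Step 1: Attempt 2-coloring using BFS:
  Start at vertex 1, assign color 0
  Color vertex 4 with color 1 (neighbor of 1)
  Color vertex 2 with color 0 (neighbor of 4)
  Color vertex 3 with color 1 (neighbor of 2)
  Color vertex 6 with color 1 (neighbor of 2)
  Color vertex 5 with color 0 (neighbor of 3)

Step 2: 2-coloring succeeded. No conflicts found.
  Set A (color 0): {1, 2, 5}
  Set B (color 1): {3, 4, 6}

The graph is bipartite with partition {1, 2, 5}, {3, 4, 6}.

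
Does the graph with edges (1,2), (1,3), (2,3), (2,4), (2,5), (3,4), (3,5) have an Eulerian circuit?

Step 1: Find the degree of each vertex:
  deg(1) = 2
  deg(2) = 4
  deg(3) = 4
  deg(4) = 2
  deg(5) = 2

Step 2: Count vertices with odd degree:
  All vertices have even degree (0 odd-degree vertices)

Step 3: Apply Euler's theorem:
  - Eulerian circuit exists iff graph is connected and all vertices have even degree
  - Eulerian path exists iff graph is connected and has 0 or 2 odd-degree vertices

Graph is connected with 0 odd-degree vertices.
Both Eulerian circuit and Eulerian path exist.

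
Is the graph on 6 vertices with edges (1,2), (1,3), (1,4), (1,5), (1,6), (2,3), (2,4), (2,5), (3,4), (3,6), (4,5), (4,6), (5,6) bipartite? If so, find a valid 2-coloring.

Step 1: Attempt 2-coloring using BFS:
  Start at vertex 1, assign color 0
  Color vertex 2 with color 1 (neighbor of 1)
  Color vertex 3 with color 1 (neighbor of 1)
  Color vertex 4 with color 1 (neighbor of 1)
  Color vertex 5 with color 1 (neighbor of 1)
  Color vertex 6 with color 1 (neighbor of 1)

Step 2: Conflict found! Vertices 2 and 3 are adjacent but have the same color.
This means the graph contains an odd cycle.

The graph is NOT bipartite.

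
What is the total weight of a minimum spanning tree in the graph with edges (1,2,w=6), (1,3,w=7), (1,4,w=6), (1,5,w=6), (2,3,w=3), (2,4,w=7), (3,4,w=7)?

Apply Kruskal's algorithm (sort edges by weight, add if no cycle):

Sorted edges by weight:
  (2,3) w=3
  (1,5) w=6
  (1,4) w=6
  (1,2) w=6
  (1,3) w=7
  (2,4) w=7
  (3,4) w=7

Add edge (2,3) w=3 -- no cycle. Running total: 3
Add edge (1,5) w=6 -- no cycle. Running total: 9
Add edge (1,4) w=6 -- no cycle. Running total: 15
Add edge (1,2) w=6 -- no cycle. Running total: 21

MST edges: (2,3,w=3), (1,5,w=6), (1,4,w=6), (1,2,w=6)
Total MST weight: 3 + 6 + 6 + 6 = 21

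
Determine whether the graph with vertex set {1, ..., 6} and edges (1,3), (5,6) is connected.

Step 1: Build adjacency list from edges:
  1: 3
  2: (none)
  3: 1
  4: (none)
  5: 6
  6: 5

Step 2: Run BFS/DFS from vertex 1:
  Visited: {1, 3}
  Reached 2 of 6 vertices

Step 3: Only 2 of 6 vertices reached. Graph is disconnected.
Connected components: {1, 3}, {2}, {4}, {5, 6}
Answer: No, the graph is not connected (4 components).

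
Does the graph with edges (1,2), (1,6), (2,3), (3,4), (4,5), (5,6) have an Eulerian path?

Step 1: Find the degree of each vertex:
  deg(1) = 2
  deg(2) = 2
  deg(3) = 2
  deg(4) = 2
  deg(5) = 2
  deg(6) = 2

Step 2: Count vertices with odd degree:
  All vertices have even degree (0 odd-degree vertices)

Step 3: Apply Euler's theorem:
  - Eulerian circuit exists iff graph is connected and all vertices have even degree
  - Eulerian path exists iff graph is connected and has 0 or 2 odd-degree vertices

Graph is connected with 0 odd-degree vertices.
Both Eulerian circuit and Eulerian path exist.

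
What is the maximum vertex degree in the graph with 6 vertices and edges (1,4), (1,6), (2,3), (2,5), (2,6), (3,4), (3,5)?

Step 1: Count edges incident to each vertex:
  deg(1) = 2 (neighbors: 4, 6)
  deg(2) = 3 (neighbors: 3, 5, 6)
  deg(3) = 3 (neighbors: 2, 4, 5)
  deg(4) = 2 (neighbors: 1, 3)
  deg(5) = 2 (neighbors: 2, 3)
  deg(6) = 2 (neighbors: 1, 2)

Step 2: Find maximum:
  max(2, 3, 3, 2, 2, 2) = 3 (vertex 2)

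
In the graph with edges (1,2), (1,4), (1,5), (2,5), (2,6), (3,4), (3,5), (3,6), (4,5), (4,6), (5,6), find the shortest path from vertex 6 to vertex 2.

Step 1: Build adjacency list:
  1: 2, 4, 5
  2: 1, 5, 6
  3: 4, 5, 6
  4: 1, 3, 5, 6
  5: 1, 2, 3, 4, 6
  6: 2, 3, 4, 5

Step 2: BFS from vertex 6 to find shortest path to 2:
  vertex 2 reached at distance 1

Step 3: Shortest path: 6 -> 2
Path length: 1 edge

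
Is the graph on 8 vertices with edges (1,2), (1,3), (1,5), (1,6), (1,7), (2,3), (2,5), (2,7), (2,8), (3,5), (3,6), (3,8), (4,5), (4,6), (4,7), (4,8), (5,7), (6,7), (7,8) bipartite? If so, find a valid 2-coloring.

Step 1: Attempt 2-coloring using BFS:
  Start at vertex 1, assign color 0
  Color vertex 2 with color 1 (neighbor of 1)
  Color vertex 3 with color 1 (neighbor of 1)
  Color vertex 5 with color 1 (neighbor of 1)
  Color vertex 6 with color 1 (neighbor of 1)
  Color vertex 7 with color 1 (neighbor of 1)

Step 2: Conflict found! Vertices 2 and 3 are adjacent but have the same color.
This means the graph contains an odd cycle.

The graph is NOT bipartite.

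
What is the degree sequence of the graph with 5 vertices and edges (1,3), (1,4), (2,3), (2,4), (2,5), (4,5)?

Step 1: Count edges incident to each vertex:
  deg(1) = 2 (neighbors: 3, 4)
  deg(2) = 3 (neighbors: 3, 4, 5)
  deg(3) = 2 (neighbors: 1, 2)
  deg(4) = 3 (neighbors: 1, 2, 5)
  deg(5) = 2 (neighbors: 2, 4)

Step 2: Sort degrees in non-increasing order:
  Degrees: [2, 3, 2, 3, 2] -> sorted: [3, 3, 2, 2, 2]

Degree sequence: [3, 3, 2, 2, 2]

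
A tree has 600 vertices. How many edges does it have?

A tree on n vertices always has exactly n - 1 edges.
For n = 600: edges = 600 - 1 = 599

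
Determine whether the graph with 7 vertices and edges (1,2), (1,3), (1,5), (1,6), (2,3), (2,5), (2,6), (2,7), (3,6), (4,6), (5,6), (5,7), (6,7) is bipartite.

Step 1: Attempt 2-coloring using BFS:
  Start at vertex 1, assign color 0
  Color vertex 2 with color 1 (neighbor of 1)
  Color vertex 3 with color 1 (neighbor of 1)
  Color vertex 5 with color 1 (neighbor of 1)
  Color vertex 6 with color 1 (neighbor of 1)

Step 2: Conflict found! Vertices 2 and 3 are adjacent but have the same color.
This means the graph contains an odd cycle.

The graph is NOT bipartite.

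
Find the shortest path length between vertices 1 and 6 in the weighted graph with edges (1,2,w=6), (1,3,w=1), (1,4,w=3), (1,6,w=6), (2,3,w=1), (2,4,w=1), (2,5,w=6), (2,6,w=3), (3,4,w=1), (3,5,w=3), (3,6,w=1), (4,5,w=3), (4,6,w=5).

Step 1: Build adjacency list with weights:
  1: 2(w=6), 3(w=1), 4(w=3), 6(w=6)
  2: 1(w=6), 3(w=1), 4(w=1), 5(w=6), 6(w=3)
  3: 1(w=1), 2(w=1), 4(w=1), 5(w=3), 6(w=1)
  4: 1(w=3), 2(w=1), 3(w=1), 5(w=3), 6(w=5)
  5: 2(w=6), 3(w=3), 4(w=3)
  6: 1(w=6), 2(w=3), 3(w=1), 4(w=5)

Step 2: Apply Dijkstra's algorithm from vertex 1:
  Visit vertex 1 (distance=0)
    Update dist[2] = 6
    Update dist[3] = 1
    Update dist[4] = 3
    Update dist[6] = 6
  Visit vertex 3 (distance=1)
    Update dist[2] = 2
    Update dist[4] = 2
    Update dist[5] = 4
    Update dist[6] = 2
  Visit vertex 2 (distance=2)
  Visit vertex 4 (distance=2)
  Visit vertex 6 (distance=2)

Step 3: Shortest path: 1 -> 3 -> 6
Total weight: 1 + 1 = 2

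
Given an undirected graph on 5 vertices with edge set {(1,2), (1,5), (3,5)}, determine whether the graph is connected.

Step 1: Build adjacency list from edges:
  1: 2, 5
  2: 1
  3: 5
  4: (none)
  5: 1, 3

Step 2: Run BFS/DFS from vertex 1:
  Visited: {1, 2, 5, 3}
  Reached 4 of 5 vertices

Step 3: Only 4 of 5 vertices reached. Graph is disconnected.
Connected components: {1, 2, 3, 5}, {4}
Answer: No, the graph is not connected (2 components).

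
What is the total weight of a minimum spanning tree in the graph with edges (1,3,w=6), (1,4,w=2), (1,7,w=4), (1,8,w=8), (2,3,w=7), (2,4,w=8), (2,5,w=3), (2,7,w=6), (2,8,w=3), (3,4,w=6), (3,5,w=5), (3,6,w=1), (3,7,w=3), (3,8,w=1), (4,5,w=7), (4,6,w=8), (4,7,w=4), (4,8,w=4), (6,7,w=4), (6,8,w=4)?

Apply Kruskal's algorithm (sort edges by weight, add if no cycle):

Sorted edges by weight:
  (3,8) w=1
  (3,6) w=1
  (1,4) w=2
  (2,5) w=3
  (2,8) w=3
  (3,7) w=3
  (1,7) w=4
  (4,7) w=4
  (4,8) w=4
  (6,7) w=4
  (6,8) w=4
  (3,5) w=5
  (1,3) w=6
  (2,7) w=6
  (3,4) w=6
  (2,3) w=7
  (4,5) w=7
  (1,8) w=8
  (2,4) w=8
  (4,6) w=8

Add edge (3,8) w=1 -- no cycle. Running total: 1
Add edge (3,6) w=1 -- no cycle. Running total: 2
Add edge (1,4) w=2 -- no cycle. Running total: 4
Add edge (2,5) w=3 -- no cycle. Running total: 7
Add edge (2,8) w=3 -- no cycle. Running total: 10
Add edge (3,7) w=3 -- no cycle. Running total: 13
Add edge (1,7) w=4 -- no cycle. Running total: 17

MST edges: (3,8,w=1), (3,6,w=1), (1,4,w=2), (2,5,w=3), (2,8,w=3), (3,7,w=3), (1,7,w=4)
Total MST weight: 1 + 1 + 2 + 3 + 3 + 3 + 4 = 17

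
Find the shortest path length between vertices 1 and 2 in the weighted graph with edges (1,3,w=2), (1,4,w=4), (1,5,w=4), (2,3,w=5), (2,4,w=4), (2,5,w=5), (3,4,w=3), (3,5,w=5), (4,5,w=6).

Step 1: Build adjacency list with weights:
  1: 3(w=2), 4(w=4), 5(w=4)
  2: 3(w=5), 4(w=4), 5(w=5)
  3: 1(w=2), 2(w=5), 4(w=3), 5(w=5)
  4: 1(w=4), 2(w=4), 3(w=3), 5(w=6)
  5: 1(w=4), 2(w=5), 3(w=5), 4(w=6)

Step 2: Apply Dijkstra's algorithm from vertex 1:
  Visit vertex 1 (distance=0)
    Update dist[3] = 2
    Update dist[4] = 4
    Update dist[5] = 4
  Visit vertex 3 (distance=2)
    Update dist[2] = 7
  Visit vertex 4 (distance=4)
  Visit vertex 5 (distance=4)
  Visit vertex 2 (distance=7)

Step 3: Shortest path: 1 -> 3 -> 2
Total weight: 2 + 5 = 7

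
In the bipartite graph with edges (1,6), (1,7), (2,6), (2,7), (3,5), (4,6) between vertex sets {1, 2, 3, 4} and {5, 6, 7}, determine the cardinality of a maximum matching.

Step 1: List the neighbors of each left vertex:
  1: 6, 7
  2: 6, 7
  3: 5
  4: 6

Step 2: Greedily match left vertices, then look for augmenting paths:
  Match 1 -- 6
  Match 2 -- 7
  Match 3 -- 5
  No augmenting path remains.

Step 3: Verify this is maximum:
  Matching size 3 = min(|L|, |R|) = min(4, 3), which is an upper bound, so this matching is maximum.

Maximum matching: {(1,6), (2,7), (3,5)}
Size: 3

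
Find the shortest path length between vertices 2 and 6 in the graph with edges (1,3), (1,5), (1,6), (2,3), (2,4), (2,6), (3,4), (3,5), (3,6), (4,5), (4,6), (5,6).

Step 1: Build adjacency list:
  1: 3, 5, 6
  2: 3, 4, 6
  3: 1, 2, 4, 5, 6
  4: 2, 3, 5, 6
  5: 1, 3, 4, 6
  6: 1, 2, 3, 4, 5

Step 2: BFS from vertex 2 to find shortest path to 6:
  vertex 3 reached at distance 1
  vertex 4 reached at distance 1
  vertex 6 reached at distance 1

Step 3: Shortest path: 2 -> 6
Path length: 1 edge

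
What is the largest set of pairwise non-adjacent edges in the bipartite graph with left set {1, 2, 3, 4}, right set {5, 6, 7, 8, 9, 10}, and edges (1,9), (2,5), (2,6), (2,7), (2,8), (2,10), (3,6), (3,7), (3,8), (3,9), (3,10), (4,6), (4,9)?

Step 1: List the neighbors of each left vertex:
  1: 9
  2: 5, 6, 7, 8, 10
  3: 6, 7, 8, 9, 10
  4: 6, 9

Step 2: Greedily match left vertices, then look for augmenting paths:
  Match 1 -- 9
  Match 2 -- 5
  Match 3 -- 7
  Match 4 -- 6
  No augmenting path remains.

Step 3: Verify this is maximum:
  Matching size 4 = min(|L|, |R|) = min(4, 6), which is an upper bound, so this matching is maximum.

Maximum matching: {(1,9), (2,5), (3,7), (4,6)}
Size: 4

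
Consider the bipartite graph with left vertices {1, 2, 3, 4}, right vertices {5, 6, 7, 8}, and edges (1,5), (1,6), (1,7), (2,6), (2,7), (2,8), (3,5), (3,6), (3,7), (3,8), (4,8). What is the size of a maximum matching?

Step 1: List the neighbors of each left vertex:
  1: 5, 6, 7
  2: 6, 7, 8
  3: 5, 6, 7, 8
  4: 8

Step 2: Greedily match left vertices, then look for augmenting paths:
  Match 1 -- 5
  Match 2 -- 6
  Match 3 -- 7
  Match 4 -- 8
  No augmenting path remains.

Step 3: Verify this is maximum:
  Matching size 4 = min(|L|, |R|) = min(4, 4), which is an upper bound, so this matching is maximum.

Maximum matching: {(1,5), (2,6), (3,7), (4,8)}
Size: 4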